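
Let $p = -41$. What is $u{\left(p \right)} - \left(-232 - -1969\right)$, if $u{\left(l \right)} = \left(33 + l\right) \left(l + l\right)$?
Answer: $-1081$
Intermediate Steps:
$u{\left(l \right)} = 2 l \left(33 + l\right)$ ($u{\left(l \right)} = \left(33 + l\right) 2 l = 2 l \left(33 + l\right)$)
$u{\left(p \right)} - \left(-232 - -1969\right) = 2 \left(-41\right) \left(33 - 41\right) - \left(-232 - -1969\right) = 2 \left(-41\right) \left(-8\right) - \left(-232 + 1969\right) = 656 - 1737 = -1081$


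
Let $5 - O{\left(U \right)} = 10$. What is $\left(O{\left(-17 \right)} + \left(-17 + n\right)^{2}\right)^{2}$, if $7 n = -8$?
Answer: $\frac{252301456}{2401} \approx 1.0508 \cdot 10^{5}$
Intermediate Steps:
$n = - \frac{8}{7}$ ($n = \frac{1}{7} \left(-8\right) = - \frac{8}{7} \approx -1.1429$)
$O{\left(U \right)} = -5$ ($O{\left(U \right)} = 5 - 10 = -5$)
$\left(O{\left(-17 \right)} + \left(-17 + n\right)^{2}\right)^{2} = \left(-5 + \left(-17 - \frac{8}{7}\right)^{2}\right)^{2} = \left(-5 + \left(- \frac{127}{7}\right)^{2}\right)^{2} = \left(-5 + \frac{16129}{49}\right)^{2} = \left(\frac{15884}{49}\right)^{2} = \frac{252301456}{2401}$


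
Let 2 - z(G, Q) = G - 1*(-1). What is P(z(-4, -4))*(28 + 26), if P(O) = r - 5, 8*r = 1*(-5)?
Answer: -1215/4 ≈ -303.75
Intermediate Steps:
r = -5/8 (r = (1*(-5))/8 = (⅛)*(-5) = -5/8 ≈ -0.62500)
z(G, Q) = 1 - G (z(G, Q) = 2 - (G - 1*(-1)) = 2 - (G + 1) = 2 - (1 + G) = 2 + (-1 - G) = 1 - G)
P(O) = -45/8 (P(O) = -5/8 - 5 = -45/8)
P(z(-4, -4))*(28 + 26) = -45*(28 + 26)/8 = -45/8*54 = -1215/4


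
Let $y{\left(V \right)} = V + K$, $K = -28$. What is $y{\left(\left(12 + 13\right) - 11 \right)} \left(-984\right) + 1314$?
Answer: $15090$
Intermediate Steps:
$y{\left(V \right)} = -28 + V$ ($y{\left(V \right)} = V - 28 = -28 + V$)
$y{\left(\left(12 + 13\right) - 11 \right)} \left(-984\right) + 1314 = \left(-28 + \left(\left(12 + 13\right) - 11\right)\right) \left(-984\right) + 1314 = \left(-28 + \left(25 - 11\right)\right) \left(-984\right) + 1314 = \left(-28 + 14\right) \left(-984\right) + 1314 = \left(-14\right) \left(-984\right) + 1314 = 13776 + 1314 = 15090$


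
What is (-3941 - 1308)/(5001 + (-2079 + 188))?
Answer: -5249/3110 ≈ -1.6878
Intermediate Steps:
(-3941 - 1308)/(5001 + (-2079 + 188)) = -5249/(5001 - 1891) = -5249/3110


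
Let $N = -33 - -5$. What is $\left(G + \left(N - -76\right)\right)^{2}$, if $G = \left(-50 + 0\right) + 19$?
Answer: $289$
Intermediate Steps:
$N = -28$ ($N = -33 + 5 = -28$)
$G = -31$ ($G = -50 + 19 = -31$)
$\left(G + \left(N - -76\right)\right)^{2} = \left(-31 - -48\right)^{2} = \left(-31 + \left(-28 + 76\right)\right)^{2} = \left(-31 + 48\right)^{2} = 17^{2} = 289$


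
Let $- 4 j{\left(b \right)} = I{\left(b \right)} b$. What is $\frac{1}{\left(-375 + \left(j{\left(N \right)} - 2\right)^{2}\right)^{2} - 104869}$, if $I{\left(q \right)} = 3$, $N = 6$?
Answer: $\frac{16}{93657} \approx 0.00017084$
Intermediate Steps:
$j{\left(b \right)} = - \frac{3 b}{4}$
$\frac{1}{\left(-375 + \left(j{\left(N \right)} - 2\right)^{2}\right)^{2} - 104869} = \frac{1}{\left(-375 + \left(\left(- \frac{3}{4}\right) 6 - 2\right)^{2}\right)^{2} - 104869} = \frac{1}{\left(-375 + \left(- \frac{9}{2} - 2\right)^{2}\right)^{2} - 104869} = \frac{1}{\left(-375 + \left(- \frac{13}{2}\right)^{2}\right)^{2} - 104869} = \frac{1}{\left(-375 + \frac{169}{4}\right)^{2} - 104869} = \frac{1}{\left(- \frac{1331}{4}\right)^{2} - 104869} = \frac{1}{\frac{1771561}{16} - 104869} = \frac{1}{\frac{93657}{16}} = \frac{16}{93657}$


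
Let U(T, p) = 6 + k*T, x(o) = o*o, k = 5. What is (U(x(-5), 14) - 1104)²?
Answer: 946729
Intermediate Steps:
x(o) = o²
U(T, p) = 6 + 5*T
(U(x(-5), 14) - 1104)² = ((6 + 5*(-5)²) - 1104)² = ((6 + 5*25) - 1104)² = ((6 + 125) - 1104)² = (131 - 1104)² = (-973)² = 946729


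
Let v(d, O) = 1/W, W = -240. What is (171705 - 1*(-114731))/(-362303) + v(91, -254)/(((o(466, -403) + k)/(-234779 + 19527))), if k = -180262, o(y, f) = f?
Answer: -3124434207739/3927328289700 ≈ -0.79556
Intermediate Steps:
v(d, O) = -1/240 (v(d, O) = 1/(-240) = -1/240)
(171705 - 1*(-114731))/(-362303) + v(91, -254)/(((o(466, -403) + k)/(-234779 + 19527))) = (171705 - 1*(-114731))/(-362303) - (-234779 + 19527)/(-403 - 180262)/240 = (171705 + 114731)*(-1/362303) - 1/(240*((-180665/(-215252)))) = 286436*(-1/362303) - 1/(240*((-180665*(-1/215252)))) = -286436/362303 - 1/(240*180665/215252) = -286436/362303 - 1/240*215252/180665 = -286436/362303 - 53813/10839900 = -3124434207739/3927328289700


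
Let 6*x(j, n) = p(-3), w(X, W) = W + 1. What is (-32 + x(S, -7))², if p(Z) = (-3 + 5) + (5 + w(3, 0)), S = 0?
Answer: 8464/9 ≈ 940.44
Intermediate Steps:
w(X, W) = 1 + W
p(Z) = 8 (p(Z) = (-3 + 5) + (5 + (1 + 0)) = 2 + (5 + 1) = 2 + 6 = 8)
x(j, n) = 4/3 (x(j, n) = (⅙)*8 = 4/3)
(-32 + x(S, -7))² = (-32 + 4/3)² = (-92/3)² = 8464/9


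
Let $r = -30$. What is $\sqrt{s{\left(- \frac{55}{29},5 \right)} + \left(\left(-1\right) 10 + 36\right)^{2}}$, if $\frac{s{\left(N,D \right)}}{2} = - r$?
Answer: $4 \sqrt{46} \approx 27.129$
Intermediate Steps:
$s{\left(N,D \right)} = 60$ ($s{\left(N,D \right)} = 2 \left(\left(-1\right) \left(-30\right)\right) = 2 \cdot 30 = 60$)
$\sqrt{s{\left(- \frac{55}{29},5 \right)} + \left(\left(-1\right) 10 + 36\right)^{2}} = \sqrt{60 + \left(\left(-1\right) 10 + 36\right)^{2}} = \sqrt{60 + \left(-10 + 36\right)^{2}} = \sqrt{60 + 26^{2}} = \sqrt{60 + 676} = \sqrt{736} = 4 \sqrt{46}$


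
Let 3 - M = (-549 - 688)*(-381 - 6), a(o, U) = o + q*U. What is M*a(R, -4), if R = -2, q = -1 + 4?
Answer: 6702024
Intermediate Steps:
q = 3
a(o, U) = o + 3*U
M = -478716 (M = 3 - (-549 - 688)*(-381 - 6) = 3 - (-1237)*(-387) = 3 - 1*478719 = 3 - 478719 = -478716)
M*a(R, -4) = -478716*(-2 + 3*(-4)) = -478716*(-2 - 12) = -478716*(-14) = 6702024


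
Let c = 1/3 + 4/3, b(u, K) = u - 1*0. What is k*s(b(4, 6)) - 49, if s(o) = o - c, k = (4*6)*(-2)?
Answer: -161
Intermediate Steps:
b(u, K) = u (b(u, K) = u + 0 = u)
k = -48 (k = 24*(-2) = -48)
c = 5/3 (c = 1*(⅓) + 4*(⅓) = ⅓ + 4/3 = 5/3 ≈ 1.6667)
s(o) = -5/3 + o (s(o) = o - 1*5/3 = o - 5/3 = -5/3 + o)
k*s(b(4, 6)) - 49 = -48*(-5/3 + 4) - 49 = -48*7/3 - 49 = -112 - 49 = -161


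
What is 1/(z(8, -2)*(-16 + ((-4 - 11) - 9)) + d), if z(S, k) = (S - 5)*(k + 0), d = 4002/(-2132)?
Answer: 1066/253839 ≈ 0.0041995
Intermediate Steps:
d = -2001/1066 (d = 4002*(-1/2132) = -2001/1066 ≈ -1.8771)
z(S, k) = k*(-5 + S) (z(S, k) = (-5 + S)*k = k*(-5 + S))
1/(z(8, -2)*(-16 + ((-4 - 11) - 9)) + d) = 1/((-2*(-5 + 8))*(-16 + ((-4 - 11) - 9)) - 2001/1066) = 1/((-2*3)*(-16 + (-15 - 9)) - 2001/1066) = 1/(-6*(-16 - 24) - 2001/1066) = 1/(-6*(-40) - 2001/1066) = 1/(240 - 2001/1066) = 1/(253839/1066) = 1066/253839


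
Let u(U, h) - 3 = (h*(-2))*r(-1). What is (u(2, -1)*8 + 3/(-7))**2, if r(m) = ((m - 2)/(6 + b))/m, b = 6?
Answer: 37249/49 ≈ 760.18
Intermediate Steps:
r(m) = (-1/6 + m/12)/m (r(m) = ((m - 2)/(6 + 6))/m = ((-2 + m)/12)/m = ((-2 + m)*(1/12))/m = (-1/6 + m/12)/m)
u(U, h) = 3 - h/2 (u(U, h) = 3 + (h*(-2))*((1/12)*(-2 - 1)/(-1)) = 3 + (-2*h)*((1/12)*(-1)*(-3)) = 3 - 2*h*(1/4) = 3 - h/2)
(u(2, -1)*8 + 3/(-7))**2 = ((3 - 1/2*(-1))*8 + 3/(-7))**2 = ((3 + 1/2)*8 + 3*(-1/7))**2 = ((7/2)*8 - 3/7)**2 = (28 - 3/7)**2 = (193/7)**2 = 37249/49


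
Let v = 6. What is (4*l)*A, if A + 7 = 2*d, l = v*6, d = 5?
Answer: 432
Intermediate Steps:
l = 36 (l = 6*6 = 36)
A = 3 (A = -7 + 2*5 = -7 + 10 = 3)
(4*l)*A = (4*36)*3 = 144*3 = 432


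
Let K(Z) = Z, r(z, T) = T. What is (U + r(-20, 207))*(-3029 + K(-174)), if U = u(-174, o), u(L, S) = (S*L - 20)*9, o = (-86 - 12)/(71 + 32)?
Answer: -500465547/103 ≈ -4.8589e+6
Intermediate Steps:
o = -98/103 ≈ -0.95146
u(L, S) = -180 + 9*L*S (u(L, S) = (L*S - 20)*9 = (-20 + L*S)*9 = -180 + 9*L*S)
U = 134928/103 (U = -180 + 9*(-174)*(-98/103) = -180 + 153468/103 = 134928/103 ≈ 1310.0)
(U + r(-20, 207))*(-3029 + K(-174)) = (134928/103 + 207)*(-3029 - 174) = (156249/103)*(-3203) = -500465547/103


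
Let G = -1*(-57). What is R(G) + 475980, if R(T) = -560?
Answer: 475420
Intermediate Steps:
G = 57
R(G) + 475980 = -560 + 475980 = 475420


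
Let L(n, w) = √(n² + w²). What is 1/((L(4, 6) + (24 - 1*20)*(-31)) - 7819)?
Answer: -611/4853169 - 2*√13/63091197 ≈ -0.00012601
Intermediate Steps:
1/((L(4, 6) + (24 - 1*20)*(-31)) - 7819) = 1/((√(4² + 6²) + (24 - 1*20)*(-31)) - 7819) = 1/((√(16 + 36) + (24 - 20)*(-31)) - 7819) = 1/((√52 + 4*(-31)) - 7819) = 1/((2*√13 - 124) - 7819) = 1/((-124 + 2*√13) - 7819) = 1/(-7943 + 2*√13)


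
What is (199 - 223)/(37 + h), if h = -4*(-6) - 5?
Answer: -3/7 ≈ -0.42857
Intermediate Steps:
h = 19 (h = 24 - 5 = 19)
(199 - 223)/(37 + h) = (199 - 223)/(37 + 19) = -24/56 = -24*1/56 = -3/7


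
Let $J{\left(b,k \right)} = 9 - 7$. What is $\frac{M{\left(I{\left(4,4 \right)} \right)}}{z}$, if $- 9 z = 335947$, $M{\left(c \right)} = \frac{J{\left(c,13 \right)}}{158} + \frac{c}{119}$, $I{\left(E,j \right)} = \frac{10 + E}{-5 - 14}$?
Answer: $- \frac{1485}{8572359599} \approx -1.7323 \cdot 10^{-7}$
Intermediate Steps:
$J{\left(b,k \right)} = 2$ ($J{\left(b,k \right)} = 9 - 7 = 2$)
$I{\left(E,j \right)} = - \frac{10}{19} - \frac{E}{19}$ ($I{\left(E,j \right)} = \frac{10 + E}{-19} = \left(10 + E\right) \left(- \frac{1}{19}\right) = - \frac{10}{19} - \frac{E}{19}$)
$M{\left(c \right)} = \frac{1}{79} + \frac{c}{119}$ ($M{\left(c \right)} = \frac{2}{158} + \frac{c}{119} = 2 \cdot \frac{1}{158} + c \frac{1}{119} = \frac{1}{79} + \frac{c}{119}$)
$z = - \frac{335947}{9}$ ($z = \left(- \frac{1}{9}\right) 335947 = - \frac{335947}{9} \approx -37327.0$)
$\frac{M{\left(I{\left(4,4 \right)} \right)}}{z} = \frac{\frac{1}{79} + \frac{- \frac{10}{19} - \frac{4}{19}}{119}}{- \frac{335947}{9}} = \left(\frac{1}{79} + \frac{- \frac{10}{19} - \frac{4}{19}}{119}\right) \left(- \frac{9}{335947}\right) = \left(\frac{1}{79} + \frac{1}{119} \left(- \frac{14}{19}\right)\right) \left(- \frac{9}{335947}\right) = \left(\frac{1}{79} - \frac{2}{323}\right) \left(- \frac{9}{335947}\right) = \frac{165}{25517} \left(- \frac{9}{335947}\right) = - \frac{1485}{8572359599}$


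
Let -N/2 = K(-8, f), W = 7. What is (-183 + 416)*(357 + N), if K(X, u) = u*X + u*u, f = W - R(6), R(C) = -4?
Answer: 67803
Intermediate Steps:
f = 11 (f = 7 - 1*(-4) = 7 + 4 = 11)
K(X, u) = u² + X*u (K(X, u) = X*u + u² = u² + X*u)
N = -66 (N = -22*(-8 + 11) = -22*3 = -2*33 = -66)
(-183 + 416)*(357 + N) = (-183 + 416)*(357 - 66) = 233*291 = 67803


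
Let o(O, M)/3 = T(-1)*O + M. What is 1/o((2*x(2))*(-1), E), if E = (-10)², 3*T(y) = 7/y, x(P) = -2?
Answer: 1/272 ≈ 0.0036765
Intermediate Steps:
T(y) = 7/(3*y) (T(y) = (7/y)/3 = 7/(3*y))
E = 100
o(O, M) = -7*O + 3*M (o(O, M) = 3*(((7/3)/(-1))*O + M) = 3*(((7/3)*(-1))*O + M) = 3*(-7*O/3 + M) = 3*(M - 7*O/3) = -7*O + 3*M)
1/o((2*x(2))*(-1), E) = 1/(-7*2*(-2)*(-1) + 3*100) = 1/(-(-28)*(-1) + 300) = 1/(-7*4 + 300) = 1/(-28 + 300) = 1/272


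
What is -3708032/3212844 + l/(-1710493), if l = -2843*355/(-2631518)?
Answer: -4172642840930394907/3615407825802298914 ≈ -1.1541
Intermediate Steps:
l = 1009265/2631518 (l = -1009265*(-1/2631518) = 1009265/2631518 ≈ 0.38353)
-3708032/3212844 + l/(-1710493) = -3708032/3212844 + (1009265/2631518)/(-1710493) = -3708032*1/3212844 + (1009265/2631518)*(-1/1710493) = -927008/803211 - 1009265/4501193118374 = -4172642840930394907/3615407825802298914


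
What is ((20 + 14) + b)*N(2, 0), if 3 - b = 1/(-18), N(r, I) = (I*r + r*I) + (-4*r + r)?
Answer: -667/3 ≈ -222.33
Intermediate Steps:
N(r, I) = -3*r + 2*I*r (N(r, I) = (I*r + I*r) - 3*r = 2*I*r - 3*r = -3*r + 2*I*r)
b = 55/18 (b = 3 - 1/(-18) = 3 - 1*(-1/18) = 3 + 1/18 = 55/18 ≈ 3.0556)
((20 + 14) + b)*N(2, 0) = ((20 + 14) + 55/18)*(2*(-3 + 2*0)) = (34 + 55/18)*(2*(-3 + 0)) = 667*(2*(-3))/18 = (667/18)*(-6) = -667/3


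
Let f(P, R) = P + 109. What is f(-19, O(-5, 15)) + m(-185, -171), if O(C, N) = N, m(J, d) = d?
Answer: -81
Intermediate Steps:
f(P, R) = 109 + P
f(-19, O(-5, 15)) + m(-185, -171) = (109 - 19) - 171 = 90 - 171 = -81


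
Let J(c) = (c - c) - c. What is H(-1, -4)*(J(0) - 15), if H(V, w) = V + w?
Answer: 75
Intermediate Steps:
J(c) = -c (J(c) = 0 - c = -c)
H(-1, -4)*(J(0) - 15) = (-1 - 4)*(-1*0 - 15) = -5*(0 - 15) = -5*(-15) = 75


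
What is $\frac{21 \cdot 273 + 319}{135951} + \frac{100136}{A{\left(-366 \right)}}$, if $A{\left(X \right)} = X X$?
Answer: $\frac{1202024254}{1517621013} \approx 0.79204$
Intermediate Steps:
$A{\left(X \right)} = X^{2}$
$\frac{21 \cdot 273 + 319}{135951} + \frac{100136}{A{\left(-366 \right)}} = \frac{21 \cdot 273 + 319}{135951} + \frac{100136}{\left(-366\right)^{2}} = \left(5733 + 319\right) \frac{1}{135951} + \frac{100136}{133956} = 6052 \cdot \frac{1}{135951} + 100136 \cdot \frac{1}{133956} = \frac{6052}{135951} + \frac{25034}{33489} = \frac{1202024254}{1517621013}$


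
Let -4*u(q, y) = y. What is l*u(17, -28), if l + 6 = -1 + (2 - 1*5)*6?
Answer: -175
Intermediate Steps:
u(q, y) = -y/4
l = -25 (l = -6 + (-1 + (2 - 1*5)*6) = -6 + (-1 + (2 - 5)*6) = -6 + (-1 - 3*6) = -6 + (-1 - 18) = -6 - 19 = -25)
l*u(17, -28) = -(-25)*(-28)/4 = -25*7 = -175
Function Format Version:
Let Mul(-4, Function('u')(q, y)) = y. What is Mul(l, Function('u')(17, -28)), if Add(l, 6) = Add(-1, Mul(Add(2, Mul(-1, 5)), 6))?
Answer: -175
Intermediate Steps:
Function('u')(q, y) = Mul(Rational(-1, 4), y)
l = -25 (l = Add(-6, Add(-1, Mul(Add(2, Mul(-1, 5)), 6))) = Add(-6, Add(-1, Mul(Add(2, -5), 6))) = Add(-6, Add(-1, Mul(-3, 6))) = Add(-6, Add(-1, -18)) = Add(-6, -19) = -25)
Mul(l, Function('u')(17, -28)) = Mul(-25, Mul(Rational(-1, 4), -28)) = Mul(-25, 7) = -175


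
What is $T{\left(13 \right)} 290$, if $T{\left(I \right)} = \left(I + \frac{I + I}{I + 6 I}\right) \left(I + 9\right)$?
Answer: $\frac{593340}{7} \approx 84763.0$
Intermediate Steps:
$T{\left(I \right)} = \left(9 + I\right) \left(\frac{2}{7} + I\right)$ ($T{\left(I \right)} = \left(I + \frac{2 I}{7 I}\right) \left(9 + I\right) = \left(I + 2 I \frac{1}{7 I}\right) \left(9 + I\right) = \left(I + \frac{2}{7}\right) \left(9 + I\right) = \left(\frac{2}{7} + I\right) \left(9 + I\right) = \left(9 + I\right) \left(\frac{2}{7} + I\right)$)
$T{\left(13 \right)} 290 = \left(\frac{18}{7} + 13^{2} + \frac{65}{7} \cdot 13\right) 290 = \left(\frac{18}{7} + 169 + \frac{845}{7}\right) 290 = \frac{2046}{7} \cdot 290 = \frac{593340}{7}$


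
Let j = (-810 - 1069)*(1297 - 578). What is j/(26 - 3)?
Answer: -1351001/23 ≈ -58739.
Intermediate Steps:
j = -1351001 (j = -1879*719 = -1351001)
j/(26 - 3) = -1351001/(26 - 3) = -1351001/23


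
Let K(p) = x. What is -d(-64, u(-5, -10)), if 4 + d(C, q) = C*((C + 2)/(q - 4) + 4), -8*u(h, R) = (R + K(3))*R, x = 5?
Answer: 26532/41 ≈ 647.12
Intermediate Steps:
K(p) = 5
u(h, R) = -R*(5 + R)/8 (u(h, R) = -(R + 5)*R/8 = -(5 + R)*R/8 = -R*(5 + R)/8)
d(C, q) = -4 + C*(4 + (2 + C)/(-4 + q)) (d(C, q) = -4 + C*((C + 2)/(q - 4) + 4) = -4 + C*((2 + C)/(-4 + q) + 4) = -4 + C*(4 + (2 + C)/(-4 + q)))
-d(-64, u(-5, -10)) = -(16 + (-64)² - 14*(-64) - (-1)*(-10)*(5 - 10)/2 + 4*(-64)*(-⅛*(-10)*(5 - 10)))/(-4 - ⅛*(-10)*(5 - 10)) = -(16 + 4096 + 896 - (-1)*(-10)*(-5)/2 + 4*(-64)*(-⅛*(-10)*(-5)))/(-4 - ⅛*(-10)*(-5)) = -(16 + 4096 + 896 - 4*(-25/4) + 4*(-64)*(-25/4))/(-4 - 25/4) = -(16 + 4096 + 896 + 25 + 1600)/(-41/4) = -(-4)*6633/41 = -1*(-26532/41) = 26532/41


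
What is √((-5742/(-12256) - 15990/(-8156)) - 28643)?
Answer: I*√279469008353238959/3123748 ≈ 169.24*I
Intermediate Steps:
√((-5742/(-12256) - 15990/(-8156)) - 28643) = √((-5742*(-1/12256) - 15990*(-1/8156)) - 28643) = √((2871/6128 + 7995/4078) - 28643) = √(30350649/12494992 - 28643) = √(-357863705207/12494992) = I*√279469008353238959/3123748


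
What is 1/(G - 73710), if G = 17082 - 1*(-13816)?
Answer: -1/42812 ≈ -2.3358e-5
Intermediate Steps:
G = 30898 (G = 17082 + 13816 = 30898)
1/(G - 73710) = 1/(30898 - 73710) = 1/(-42812) = -1/42812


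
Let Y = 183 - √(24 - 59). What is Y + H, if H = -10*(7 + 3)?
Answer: 83 - I*√35 ≈ 83.0 - 5.9161*I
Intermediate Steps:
H = -100 (H = -10*10 = -100)
Y = 183 - I*√35 (Y = 183 - √(-35) = 183 - I*√35 ≈ 183.0 - 5.9161*I)
Y + H = (183 - I*√35) - 100 = 83 - I*√35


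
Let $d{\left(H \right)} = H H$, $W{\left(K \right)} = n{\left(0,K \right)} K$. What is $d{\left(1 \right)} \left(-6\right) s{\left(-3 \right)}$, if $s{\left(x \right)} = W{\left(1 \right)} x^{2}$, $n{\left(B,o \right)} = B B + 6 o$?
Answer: $-324$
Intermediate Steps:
$n{\left(B,o \right)} = B^{2} + 6 o$
$W{\left(K \right)} = 6 K^{2}$ ($W{\left(K \right)} = \left(0^{2} + 6 K\right) K = \left(0 + 6 K\right) K = 6 K K = 6 K^{2}$)
$d{\left(H \right)} = H^{2}$
$s{\left(x \right)} = 6 x^{2}$ ($s{\left(x \right)} = 6 \cdot 1^{2} x^{2} = 6 \cdot 1 x^{2} = 6 x^{2}$)
$d{\left(1 \right)} \left(-6\right) s{\left(-3 \right)} = 1^{2} \left(-6\right) 6 \left(-3\right)^{2} = 1 \left(-6\right) 6 \cdot 9 = \left(-6\right) 54 = -324$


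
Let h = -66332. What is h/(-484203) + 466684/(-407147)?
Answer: -1931678816/1913998047 ≈ -1.0092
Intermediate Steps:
h/(-484203) + 466684/(-407147) = -66332/(-484203) + 466684/(-407147) = -66332*(-1/484203) + 466684*(-1/407147) = 644/4701 - 466684/407147 = -1931678816/1913998047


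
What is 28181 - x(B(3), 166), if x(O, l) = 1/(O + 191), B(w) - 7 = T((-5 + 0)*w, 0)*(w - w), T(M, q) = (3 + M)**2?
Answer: 5579837/198 ≈ 28181.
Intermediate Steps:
B(w) = 7 (B(w) = 7 + (3 + (-5 + 0)*w)**2*(w - w) = 7 + (3 - 5*w)**2*0 = 7 + 0 = 7)
x(O, l) = 1/(191 + O)
28181 - x(B(3), 166) = 28181 - 1/(191 + 7) = 28181 - 1/198 = 5579837/198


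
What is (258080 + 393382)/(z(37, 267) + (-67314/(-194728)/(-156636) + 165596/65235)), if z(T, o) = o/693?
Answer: 5545081867409856303840/24886080636757097 ≈ 2.2282e+5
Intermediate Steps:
z(T, o) = o/693 (z(T, o) = o*(1/693) = o/693)
(258080 + 393382)/(z(37, 267) + (-67314/(-194728)/(-156636) + 165596/65235)) = (258080 + 393382)/((1/693)*267 + (-67314/(-194728)/(-156636) + 165596/65235)) = 651462/(89/231 + (-67314*(-1/194728)*(-1/156636) + 165596*(1/65235))) = 651462/(89/231 + ((33657/97364)*(-1/156636) + 165596/65235)) = 651462/(89/231 + (-11219/5083569168 + 165596/65235)) = 651462/(89/231 + 280605996024221/110542211558160) = 651462/(24886080636757097/8511750289978320) = 651462*(8511750289978320/24886080636757097) = 5545081867409856303840/24886080636757097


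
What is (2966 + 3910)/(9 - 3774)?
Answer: -2292/1255 ≈ -1.8263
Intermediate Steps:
(2966 + 3910)/(9 - 3774) = 6876/(-3765) = 6876*(-1/3765) = -2292/1255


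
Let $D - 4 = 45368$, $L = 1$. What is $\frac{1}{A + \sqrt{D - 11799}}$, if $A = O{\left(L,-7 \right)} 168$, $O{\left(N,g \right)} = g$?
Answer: $- \frac{392}{449801} - \frac{19 \sqrt{93}}{1349403} \approx -0.0010073$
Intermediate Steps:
$D = 45372$ ($D = 4 + 45368 = 45372$)
$A = -1176$ ($A = \left(-7\right) 168 = -1176$)
$\frac{1}{A + \sqrt{D - 11799}} = \frac{1}{-1176 + \sqrt{45372 - 11799}} = \frac{1}{-1176 + \sqrt{33573}} = \frac{1}{-1176 + 19 \sqrt{93}}$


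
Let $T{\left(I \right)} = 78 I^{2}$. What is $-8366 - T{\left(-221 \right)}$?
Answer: $-3817964$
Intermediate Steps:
$-8366 - T{\left(-221 \right)} = -8366 - 78 \left(-221\right)^{2} = -8366 - 78 \cdot 48841 = -8366 - 3809598 = -3817964$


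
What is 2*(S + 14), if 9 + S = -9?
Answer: -8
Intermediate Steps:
S = -18 (S = -9 - 9 = -18)
2*(S + 14) = 2*(-18 + 14) = 2*(-4) = -8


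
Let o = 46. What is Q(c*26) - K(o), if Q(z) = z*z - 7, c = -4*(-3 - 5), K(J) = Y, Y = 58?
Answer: 692159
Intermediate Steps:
K(J) = 58
c = 32 (c = -4*(-8) = 32)
Q(z) = -7 + z**2 (Q(z) = z**2 - 7 = -7 + z**2)
Q(c*26) - K(o) = (-7 + (32*26)**2) - 1*58 = (-7 + 832**2) - 58 = (-7 + 692224) - 58 = 692217 - 58 = 692159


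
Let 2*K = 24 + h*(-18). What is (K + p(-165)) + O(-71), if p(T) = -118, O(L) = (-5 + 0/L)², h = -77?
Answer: 612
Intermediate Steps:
O(L) = 25 (O(L) = (-5 + 0)² = (-5)² = 25)
K = 705 (K = (24 - 77*(-18))/2 = (24 + 1386)/2 = (½)*1410 = 705)
(K + p(-165)) + O(-71) = (705 - 118) + 25 = 587 + 25 = 612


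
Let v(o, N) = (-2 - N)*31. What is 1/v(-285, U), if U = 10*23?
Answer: -1/7192 ≈ -0.00013904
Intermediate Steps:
U = 230
v(o, N) = -62 - 31*N
1/v(-285, U) = 1/(-62 - 31*230) = 1/(-62 - 7130) = 1/(-7192) = -1/7192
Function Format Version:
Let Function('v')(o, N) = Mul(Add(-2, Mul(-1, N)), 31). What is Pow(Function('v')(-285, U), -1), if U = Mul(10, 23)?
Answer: Rational(-1, 7192) ≈ -0.00013904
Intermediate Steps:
U = 230
Function('v')(o, N) = Add(-62, Mul(-31, N))
Pow(Function('v')(-285, U), -1) = Pow(Add(-62, Mul(-31, 230)), -1) = Pow(Add(-62, -7130), -1) = Pow(-7192, -1) = Rational(-1, 7192)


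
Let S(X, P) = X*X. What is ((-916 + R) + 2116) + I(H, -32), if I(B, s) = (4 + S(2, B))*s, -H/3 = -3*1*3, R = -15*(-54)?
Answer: 1754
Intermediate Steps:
S(X, P) = X²
R = 810
H = 27 (H = -3*(-3*1)*3 = -(-9)*3 = -3*(-9) = 27)
I(B, s) = 8*s (I(B, s) = (4 + 2²)*s = (4 + 4)*s = 8*s)
((-916 + R) + 2116) + I(H, -32) = ((-916 + 810) + 2116) + 8*(-32) = (-106 + 2116) - 256 = 2010 - 256 = 1754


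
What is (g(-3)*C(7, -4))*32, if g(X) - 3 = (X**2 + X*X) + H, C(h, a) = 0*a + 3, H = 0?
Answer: 2016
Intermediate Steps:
C(h, a) = 3 (C(h, a) = 0 + 3 = 3)
g(X) = 3 + 2*X**2 (g(X) = 3 + ((X**2 + X*X) + 0) = 3 + ((X**2 + X**2) + 0) = 3 + (2*X**2 + 0) = 3 + 2*X**2)
(g(-3)*C(7, -4))*32 = ((3 + 2*(-3)**2)*3)*32 = ((3 + 2*9)*3)*32 = ((3 + 18)*3)*32 = (21*3)*32 = 63*32 = 2016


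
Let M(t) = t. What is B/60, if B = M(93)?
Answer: 31/20 ≈ 1.5500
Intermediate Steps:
B = 93
B/60 = 93/60 = (1/60)*93 = 31/20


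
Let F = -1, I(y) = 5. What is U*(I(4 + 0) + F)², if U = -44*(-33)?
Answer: 23232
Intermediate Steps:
U = 1452
U*(I(4 + 0) + F)² = 1452*(5 - 1)² = 1452*4² = 1452*16 = 23232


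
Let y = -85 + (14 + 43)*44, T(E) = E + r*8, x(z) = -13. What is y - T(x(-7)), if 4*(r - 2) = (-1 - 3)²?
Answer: 2388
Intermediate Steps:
r = 6 (r = 2 + (-1 - 3)²/4 = 2 + (¼)*(-4)² = 2 + (¼)*16 = 2 + 4 = 6)
T(E) = 48 + E (T(E) = E + 6*8 = E + 48 = 48 + E)
y = 2423 (y = -85 + 57*44 = -85 + 2508 = 2423)
y - T(x(-7)) = 2423 - (48 - 13) = 2423 - 1*35 = 2423 - 35 = 2388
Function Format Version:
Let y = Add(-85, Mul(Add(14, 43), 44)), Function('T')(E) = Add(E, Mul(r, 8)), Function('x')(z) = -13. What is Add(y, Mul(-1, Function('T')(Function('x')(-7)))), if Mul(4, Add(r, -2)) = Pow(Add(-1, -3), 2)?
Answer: 2388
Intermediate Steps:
r = 6 (r = Add(2, Mul(Rational(1, 4), Pow(Add(-1, -3), 2))) = Add(2, Mul(Rational(1, 4), Pow(-4, 2))) = Add(2, Mul(Rational(1, 4), 16)) = Add(2, 4) = 6)
Function('T')(E) = Add(48, E) (Function('T')(E) = Add(E, Mul(6, 8)) = Add(E, 48) = Add(48, E))
y = 2423 (y = Add(-85, Mul(57, 44)) = Add(-85, 2508) = 2423)
Add(y, Mul(-1, Function('T')(Function('x')(-7)))) = Add(2423, Mul(-1, Add(48, -13))) = Add(2423, Mul(-1, 35)) = Add(2423, -35) = 2388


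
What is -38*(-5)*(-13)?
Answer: -2470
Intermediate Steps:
-38*(-5)*(-13) = 190*(-13) = -2470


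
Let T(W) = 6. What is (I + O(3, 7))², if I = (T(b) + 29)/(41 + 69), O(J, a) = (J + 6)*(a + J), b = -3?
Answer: 3948169/484 ≈ 8157.4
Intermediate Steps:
O(J, a) = (6 + J)*(J + a)
I = 7/22 (I = (6 + 29)/(41 + 69) = 35/110 = 35*(1/110) = 7/22 ≈ 0.31818)
(I + O(3, 7))² = (7/22 + (3² + 6*3 + 6*7 + 3*7))² = (7/22 + (9 + 18 + 42 + 21))² = (7/22 + 90)² = (1987/22)² = 3948169/484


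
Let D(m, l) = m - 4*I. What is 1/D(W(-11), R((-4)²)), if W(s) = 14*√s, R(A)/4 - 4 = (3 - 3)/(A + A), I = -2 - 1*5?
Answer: 1/105 - I*√11/210 ≈ 0.0095238 - 0.015793*I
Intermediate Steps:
I = -7 (I = -2 - 5 = -7)
R(A) = 16 (R(A) = 16 + 4*((3 - 3)/(A + A)) = 16 + 4*(0/((2*A))) = 16 + 4*(0*(1/(2*A))) = 16 + 4*0 = 16 + 0 = 16)
D(m, l) = 28 + m (D(m, l) = m - 4*(-7) = m + 28 = 28 + m)
1/D(W(-11), R((-4)²)) = 1/(28 + 14*√(-11)) = 1/(28 + 14*(I*√11)) = 1/(28 + 14*I*√11)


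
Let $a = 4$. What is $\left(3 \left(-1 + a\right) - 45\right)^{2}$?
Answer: $1296$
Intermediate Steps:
$\left(3 \left(-1 + a\right) - 45\right)^{2} = \left(3 \left(-1 + 4\right) - 45\right)^{2} = \left(3 \cdot 3 - 45\right)^{2} = \left(9 - 45\right)^{2} = \left(-36\right)^{2} = 1296$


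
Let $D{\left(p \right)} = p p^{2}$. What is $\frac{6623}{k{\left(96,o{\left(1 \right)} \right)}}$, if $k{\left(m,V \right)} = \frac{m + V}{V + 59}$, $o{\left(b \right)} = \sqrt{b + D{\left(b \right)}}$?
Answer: $\frac{18749713}{4607} + \frac{245051 \sqrt{2}}{9214} \approx 4107.4$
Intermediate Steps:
$D{\left(p \right)} = p^{3}$
$o{\left(b \right)} = \sqrt{b + b^{3}}$
$k{\left(m,V \right)} = \frac{V + m}{59 + V}$
$\frac{6623}{k{\left(96,o{\left(1 \right)} \right)}} = \frac{6623}{\frac{1}{59 + \sqrt{1 + 1^{3}}} \left(\sqrt{1 + 1^{3}} + 96\right)} = \frac{6623}{\frac{1}{59 + \sqrt{1 + 1}} \left(\sqrt{1 + 1} + 96\right)} = \frac{6623}{\frac{1}{59 + \sqrt{2}} \left(\sqrt{2} + 96\right)} = \frac{6623}{\frac{1}{59 + \sqrt{2}} \left(96 + \sqrt{2}\right)} = 6623 \frac{59 + \sqrt{2}}{96 + \sqrt{2}} = \frac{6623 \left(59 + \sqrt{2}\right)}{96 + \sqrt{2}}$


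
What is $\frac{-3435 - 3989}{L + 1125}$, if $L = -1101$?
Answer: $- \frac{928}{3} \approx -309.33$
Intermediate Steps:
$\frac{-3435 - 3989}{L + 1125} = \frac{-3435 - 3989}{-1101 + 1125} = - \frac{7424}{24} = \left(-7424\right) \frac{1}{24} = - \frac{928}{3}$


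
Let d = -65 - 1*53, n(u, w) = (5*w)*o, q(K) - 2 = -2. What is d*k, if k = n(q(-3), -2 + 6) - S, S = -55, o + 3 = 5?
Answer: -11210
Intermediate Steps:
q(K) = 0 (q(K) = 2 - 2 = 0)
o = 2 (o = -3 + 5 = 2)
n(u, w) = 10*w (n(u, w) = (5*w)*2 = 10*w)
k = 95 (k = 10*(-2 + 6) - 1*(-55) = 10*4 + 55 = 40 + 55 = 95)
d = -118 (d = -65 - 53 = -118)
d*k = -118*95 = -11210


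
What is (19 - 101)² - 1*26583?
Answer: -19859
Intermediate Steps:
(19 - 101)² - 1*26583 = (-82)² - 26583 = 6724 - 26583 = -19859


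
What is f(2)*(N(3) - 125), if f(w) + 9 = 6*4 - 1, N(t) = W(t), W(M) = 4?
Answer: -1694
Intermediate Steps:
N(t) = 4
f(w) = 14 (f(w) = -9 + (6*4 - 1) = -9 + (24 - 1) = -9 + 23 = 14)
f(2)*(N(3) - 125) = 14*(4 - 125) = 14*(-121) = -1694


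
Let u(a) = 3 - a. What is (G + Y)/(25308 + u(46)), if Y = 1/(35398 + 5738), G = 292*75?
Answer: 900878401/1039301040 ≈ 0.86681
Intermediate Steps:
G = 21900
Y = 1/41136 ≈ 2.4310e-5
(G + Y)/(25308 + u(46)) = (21900 + 1/41136)/(25308 + (3 - 1*46)) = 900878401/(41136*(25308 + (3 - 46))) = 900878401/(41136*(25308 - 43)) = (900878401/41136)/25265 = (900878401/41136)*(1/25265) = 900878401/1039301040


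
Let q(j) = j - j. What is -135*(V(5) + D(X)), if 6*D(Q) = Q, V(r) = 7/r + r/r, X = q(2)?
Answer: -324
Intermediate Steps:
q(j) = 0
X = 0
V(r) = 1 + 7/r (V(r) = 7/r + 1 = 1 + 7/r)
D(Q) = Q/6
-135*(V(5) + D(X)) = -135*((7 + 5)/5 + (1/6)*0) = -135*((1/5)*12 + 0) = -135*(12/5 + 0) = -135*12/5 = -324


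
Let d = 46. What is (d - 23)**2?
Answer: 529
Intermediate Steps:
(d - 23)**2 = (46 - 23)**2 = 23**2 = 529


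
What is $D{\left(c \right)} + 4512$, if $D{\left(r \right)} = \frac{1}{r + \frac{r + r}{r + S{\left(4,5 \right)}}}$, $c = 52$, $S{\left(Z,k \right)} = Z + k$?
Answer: $\frac{14781373}{3276} \approx 4512.0$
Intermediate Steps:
$D{\left(r \right)} = \frac{1}{r + \frac{2 r}{9 + r}}$ ($D{\left(r \right)} = \frac{1}{r + \frac{r + r}{r + \left(4 + 5\right)}} = \frac{1}{r + \frac{2 r}{r + 9}} = \frac{1}{r + \frac{2 r}{9 + r}}$)
$D{\left(c \right)} + 4512 = \frac{9 + 52}{52 \left(11 + 52\right)} + 4512 = \frac{1}{52} \cdot \frac{1}{63} \cdot 61 + 4512 = \frac{61}{3276} + 4512 = \frac{14781373}{3276}$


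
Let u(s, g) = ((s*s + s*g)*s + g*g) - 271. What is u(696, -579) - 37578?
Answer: 56974064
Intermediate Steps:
u(s, g) = -271 + g² + s*(s² + g*s) (u(s, g) = ((s² + g*s)*s + g²) - 271 = (s*(s² + g*s) + g²) - 271 = (g² + s*(s² + g*s)) - 271 = -271 + g² + s*(s² + g*s))
u(696, -579) - 37578 = (-271 + (-579)² + 696³ - 579*696²) - 37578 = (-271 + 335241 + 337153536 - 579*484416) - 37578 = (-271 + 335241 + 337153536 - 280476864) - 37578 = 57011642 - 37578 = 56974064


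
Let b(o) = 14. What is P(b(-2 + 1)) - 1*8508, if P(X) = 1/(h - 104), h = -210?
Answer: -2671513/314 ≈ -8508.0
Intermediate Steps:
P(X) = -1/314 (P(X) = 1/(-210 - 104) = 1/(-314) = -1/314)
P(b(-2 + 1)) - 1*8508 = -1/314 - 1*8508 = -1/314 - 8508 = -2671513/314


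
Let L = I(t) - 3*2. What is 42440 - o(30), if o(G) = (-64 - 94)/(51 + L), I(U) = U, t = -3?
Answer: 891319/21 ≈ 42444.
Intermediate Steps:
L = -9 (L = -3 - 3*2 = -3 - 6 = -9)
o(G) = -79/21 (o(G) = (-64 - 94)/(51 - 9) = -158/42 = -158*1/42 = -79/21)
42440 - o(30) = 42440 - 1*(-79/21) = 42440 + 79/21 = 891319/21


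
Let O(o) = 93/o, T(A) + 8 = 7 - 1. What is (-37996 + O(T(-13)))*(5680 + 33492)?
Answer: -1490200810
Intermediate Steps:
T(A) = -2 (T(A) = -8 + (7 - 1) = -8 + 6 = -2)
(-37996 + O(T(-13)))*(5680 + 33492) = (-37996 + 93/(-2))*(5680 + 33492) = (-37996 + 93*(-½))*39172 = (-37996 - 93/2)*39172 = -76085/2*39172 = -1490200810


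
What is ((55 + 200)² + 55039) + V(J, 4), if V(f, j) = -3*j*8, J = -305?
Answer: 119968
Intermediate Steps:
V(f, j) = -24*j
((55 + 200)² + 55039) + V(J, 4) = ((55 + 200)² + 55039) - 24*4 = (255² + 55039) - 96 = (65025 + 55039) - 96 = 120064 - 96 = 119968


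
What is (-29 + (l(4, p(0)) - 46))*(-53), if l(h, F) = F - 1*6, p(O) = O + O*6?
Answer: 4293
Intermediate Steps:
p(O) = 7*O (p(O) = O + 6*O = 7*O)
l(h, F) = -6 + F (l(h, F) = F - 6 = -6 + F)
(-29 + (l(4, p(0)) - 46))*(-53) = (-29 + ((-6 + 7*0) - 46))*(-53) = (-29 + ((-6 + 0) - 46))*(-53) = (-29 + (-6 - 46))*(-53) = (-29 - 52)*(-53) = -81*(-53) = 4293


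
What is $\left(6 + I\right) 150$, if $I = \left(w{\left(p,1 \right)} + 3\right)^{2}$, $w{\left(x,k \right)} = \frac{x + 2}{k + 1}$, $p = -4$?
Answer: $1500$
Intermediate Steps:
$w{\left(x,k \right)} = \frac{2 + x}{1 + k}$
$I = 4$ ($I = \left(\frac{2 - 4}{1 + 1} + 3\right)^{2} = \left(\frac{1}{2} \left(-2\right) + 3\right)^{2} = \left(-1 + 3\right)^{2} = 2^{2} = 4$)
$\left(6 + I\right) 150 = \left(6 + 4\right) 150 = 10 \cdot 150 = 1500$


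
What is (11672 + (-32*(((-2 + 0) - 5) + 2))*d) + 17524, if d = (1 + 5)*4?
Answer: 33036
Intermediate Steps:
d = 24 (d = 6*4 = 24)
(11672 + (-32*(((-2 + 0) - 5) + 2))*d) + 17524 = (11672 - 32*(((-2 + 0) - 5) + 2)*24) + 17524 = (11672 - 32*((-2 - 5) + 2)*24) + 17524 = (11672 - 32*(-7 + 2)*24) + 17524 = (11672 - 32*(-5)*24) + 17524 = (11672 + 160*24) + 17524 = (11672 + 3840) + 17524 = 15512 + 17524 = 33036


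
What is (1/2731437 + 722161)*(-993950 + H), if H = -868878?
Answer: -3674497667580592424/2731437 ≈ -1.3453e+12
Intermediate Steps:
(1/2731437 + 722161)*(-993950 + H) = (1/2731437 + 722161)*(-993950 - 868878) = (1/2731437 + 722161)*(-1862828) = (1972537275358/2731437)*(-1862828) = -3674497667580592424/2731437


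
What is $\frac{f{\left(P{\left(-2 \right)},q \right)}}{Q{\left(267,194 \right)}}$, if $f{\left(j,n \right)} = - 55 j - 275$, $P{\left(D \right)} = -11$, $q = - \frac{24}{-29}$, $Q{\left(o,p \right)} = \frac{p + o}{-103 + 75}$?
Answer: $- \frac{9240}{461} \approx -20.043$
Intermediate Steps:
$Q{\left(o,p \right)} = - \frac{o}{28} - \frac{p}{28}$ ($Q{\left(o,p \right)} = \frac{o + p}{-28} = \left(o + p\right) \left(- \frac{1}{28}\right) = - \frac{o}{28} - \frac{p}{28}$)
$q = \frac{24}{29}$ ($q = \left(-24\right) \left(- \frac{1}{29}\right) = \frac{24}{29} \approx 0.82759$)
$f{\left(j,n \right)} = -275 - 55 j$ ($f{\left(j,n \right)} = - 55 j - 275 = -275 - 55 j$)
$\frac{f{\left(P{\left(-2 \right)},q \right)}}{Q{\left(267,194 \right)}} = \frac{-275 - -605}{\left(- \frac{1}{28}\right) 267 - \frac{97}{14}} = \frac{-275 + 605}{- \frac{267}{28} - \frac{97}{14}} = \frac{330}{- \frac{461}{28}} = 330 \left(- \frac{28}{461}\right) = - \frac{9240}{461}$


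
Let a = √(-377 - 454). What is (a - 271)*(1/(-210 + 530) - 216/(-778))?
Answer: -9471179/124480 + 34949*I*√831/124480 ≈ -76.086 + 8.0935*I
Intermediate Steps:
a = I*√831 (a = √(-831) = I*√831 ≈ 28.827*I)
(a - 271)*(1/(-210 + 530) - 216/(-778)) = (I*√831 - 271)*(1/(-210 + 530) - 216/(-778)) = (-271 + I*√831)*(1/320 - 216*(-1)/778) = (-271 + I*√831)*(1/320 - 1*(-108/389)) = (-271 + I*√831)*(1/320 + 108/389) = (-271 + I*√831)*(34949/124480) = -9471179/124480 + 34949*I*√831/124480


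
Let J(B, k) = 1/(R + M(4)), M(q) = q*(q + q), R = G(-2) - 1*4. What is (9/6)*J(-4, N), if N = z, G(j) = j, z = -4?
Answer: 3/52 ≈ 0.057692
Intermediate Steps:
R = -6 (R = -2 - 1*4 = -2 - 4 = -6)
M(q) = 2*q² (M(q) = q*(2*q) = 2*q²)
N = -4
J(B, k) = 1/26 (J(B, k) = 1/(-6 + 2*4²) = 1/(-6 + 2*16) = 1/(-6 + 32) = 1/26)
(9/6)*J(-4, N) = (9/6)*(1/26) = (9*(⅙))*(1/26) = (3/2)*(1/26) = 3/52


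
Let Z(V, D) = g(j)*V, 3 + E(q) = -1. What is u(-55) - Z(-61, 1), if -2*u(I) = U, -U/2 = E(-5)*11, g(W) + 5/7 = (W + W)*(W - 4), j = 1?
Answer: -3175/7 ≈ -453.57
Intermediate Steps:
g(W) = -5/7 + 2*W*(-4 + W) (g(W) = -5/7 + (W + W)*(W - 4) = -5/7 + (2*W)*(-4 + W) = -5/7 + 2*W*(-4 + W))
E(q) = -4 (E(q) = -3 - 1 = -4)
Z(V, D) = -47*V/7 (Z(V, D) = (-5/7 - 8*1 + 2*1**2)*V = (-5/7 - 8 + 2*1)*V = (-5/7 - 8 + 2)*V = -47*V/7)
U = 88 (U = -(-8)*11 = -2*(-44) = 88)
u(I) = -44 (u(I) = -1/2*88 = -44)
u(-55) - Z(-61, 1) = -44 - (-47)*(-61)/7 = -44 - 1*2867/7 = -44 - 2867/7 = -3175/7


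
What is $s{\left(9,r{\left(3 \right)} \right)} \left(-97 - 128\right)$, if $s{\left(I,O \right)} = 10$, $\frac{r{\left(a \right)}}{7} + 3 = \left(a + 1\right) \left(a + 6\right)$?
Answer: $-2250$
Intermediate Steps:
$r{\left(a \right)} = -21 + 7 \left(1 + a\right) \left(6 + a\right)$ ($r{\left(a \right)} = -21 + 7 \left(a + 1\right) \left(a + 6\right) = -21 + 7 \left(1 + a\right) \left(6 + a\right)$)
$s{\left(9,r{\left(3 \right)} \right)} \left(-97 - 128\right) = 10 \left(-97 - 128\right) = 10 \left(-225\right) = -2250$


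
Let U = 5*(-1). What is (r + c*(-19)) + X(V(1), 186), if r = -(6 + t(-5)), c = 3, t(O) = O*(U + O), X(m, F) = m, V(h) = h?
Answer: -112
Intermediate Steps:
U = -5
t(O) = O*(-5 + O)
r = -56 (r = -(6 - 5*(-5 - 5)) = -(6 - 5*(-10)) = -(6 + 50) = -1*56 = -56)
(r + c*(-19)) + X(V(1), 186) = (-56 + 3*(-19)) + 1 = (-56 - 57) + 1 = -113 + 1 = -112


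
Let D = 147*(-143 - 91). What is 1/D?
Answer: -1/34398 ≈ -2.9071e-5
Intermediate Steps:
D = -34398 (D = 147*(-234) = -34398)
1/D = 1/(-34398) = -1/34398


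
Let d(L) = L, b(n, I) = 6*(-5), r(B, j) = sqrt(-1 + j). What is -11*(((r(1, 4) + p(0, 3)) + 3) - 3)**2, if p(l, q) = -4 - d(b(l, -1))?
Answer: -7469 - 572*sqrt(3) ≈ -8459.7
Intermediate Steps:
b(n, I) = -30
p(l, q) = 26 (p(l, q) = -4 - 1*(-30) = -4 + 30 = 26)
-11*(((r(1, 4) + p(0, 3)) + 3) - 3)**2 = -11*(((sqrt(-1 + 4) + 26) + 3) - 3)**2 = -11*(((sqrt(3) + 26) + 3) - 3)**2 = -11*(((26 + sqrt(3)) + 3) - 3)**2 = -11*((29 + sqrt(3)) - 3)**2 = -11*(26 + sqrt(3))**2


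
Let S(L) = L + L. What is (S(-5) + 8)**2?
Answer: 4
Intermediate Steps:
S(L) = 2*L
(S(-5) + 8)**2 = (2*(-5) + 8)**2 = (-10 + 8)**2 = (-2)**2 = 4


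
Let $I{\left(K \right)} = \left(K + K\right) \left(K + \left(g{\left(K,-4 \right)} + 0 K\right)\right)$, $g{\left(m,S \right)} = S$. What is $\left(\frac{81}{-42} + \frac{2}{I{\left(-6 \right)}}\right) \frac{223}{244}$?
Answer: $- \frac{179069}{102480} \approx -1.7474$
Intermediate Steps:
$I{\left(K \right)} = 2 K \left(-4 + K\right)$ ($I{\left(K \right)} = \left(K + K\right) \left(K - \left(4 + 0 K\right)\right) = 2 K \left(K + \left(-4 + 0\right)\right) = 2 K \left(K - 4\right) = 2 K \left(-4 + K\right)$)
$\left(\frac{81}{-42} + \frac{2}{I{\left(-6 \right)}}\right) \frac{223}{244} = \left(\frac{81}{-42} + \frac{2}{2 \left(-6\right) \left(-4 - 6\right)}\right) \frac{223}{244} = \left(81 \left(- \frac{1}{42}\right) + \frac{2}{2 \left(-6\right) \left(-10\right)}\right) 223 \cdot \frac{1}{244} = \left(- \frac{27}{14} + \frac{2}{120}\right) \frac{223}{244} = \left(- \frac{27}{14} + 2 \cdot \frac{1}{120}\right) \frac{223}{244} = \left(- \frac{27}{14} + \frac{1}{60}\right) \frac{223}{244} = \left(- \frac{803}{420}\right) \frac{223}{244} = - \frac{179069}{102480}$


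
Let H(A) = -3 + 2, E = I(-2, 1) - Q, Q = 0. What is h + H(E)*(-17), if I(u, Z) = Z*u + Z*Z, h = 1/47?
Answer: 800/47 ≈ 17.021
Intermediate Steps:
h = 1/47 ≈ 0.021277
I(u, Z) = Z² + Z*u (I(u, Z) = Z*u + Z² = Z² + Z*u)
E = -1 (E = 1*(1 - 2) - 1*0 = 1*(-1) + 0 = -1 + 0 = -1)
H(A) = -1
h + H(E)*(-17) = 1/47 - 1*(-17) = 1/47 + 17 = 800/47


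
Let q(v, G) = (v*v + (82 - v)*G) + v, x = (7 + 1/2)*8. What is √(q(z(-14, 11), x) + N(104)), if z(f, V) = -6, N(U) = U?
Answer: √5414 ≈ 73.580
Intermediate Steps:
x = 60 (x = (7 + ½)*8 = (15/2)*8 = 60)
q(v, G) = v + v² + G*(82 - v) (q(v, G) = (v² + G*(82 - v)) + v = v + v² + G*(82 - v))
√(q(z(-14, 11), x) + N(104)) = √((-6 + (-6)² + 82*60 - 1*60*(-6)) + 104) = √((-6 + 36 + 4920 + 360) + 104) = √(5310 + 104) = √5414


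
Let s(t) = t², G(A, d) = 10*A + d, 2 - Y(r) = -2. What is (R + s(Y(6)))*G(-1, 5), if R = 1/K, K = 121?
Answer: -9685/121 ≈ -80.041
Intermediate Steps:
Y(r) = 4 (Y(r) = 2 - 1*(-2) = 2 + 2 = 4)
G(A, d) = d + 10*A
R = 1/121 ≈ 0.0082645
(R + s(Y(6)))*G(-1, 5) = (1/121 + 4²)*(5 + 10*(-1)) = (1/121 + 16)*(5 - 10) = (1937/121)*(-5) = -9685/121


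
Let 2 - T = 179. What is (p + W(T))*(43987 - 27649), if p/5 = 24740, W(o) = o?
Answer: 2018118774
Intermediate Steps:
T = -177 (T = 2 - 1*179 = 2 - 179 = -177)
p = 123700 (p = 5*24740 = 123700)
(p + W(T))*(43987 - 27649) = (123700 - 177)*(43987 - 27649) = 123523*16338 = 2018118774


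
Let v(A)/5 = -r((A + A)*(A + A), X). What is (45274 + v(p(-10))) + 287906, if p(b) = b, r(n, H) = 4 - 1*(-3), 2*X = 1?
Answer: 333145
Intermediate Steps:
X = 1/2 (X = (1/2)*1 = 1/2 ≈ 0.50000)
r(n, H) = 7 (r(n, H) = 4 + 3 = 7)
v(A) = -35 (v(A) = 5*(-1*7) = 5*(-7) = -35)
(45274 + v(p(-10))) + 287906 = (45274 - 35) + 287906 = 45239 + 287906 = 333145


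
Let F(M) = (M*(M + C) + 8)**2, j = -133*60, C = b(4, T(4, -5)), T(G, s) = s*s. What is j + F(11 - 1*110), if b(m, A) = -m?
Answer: 104134045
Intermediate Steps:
T(G, s) = s**2
C = -4 (C = -1*4 = -4)
j = -7980
F(M) = (8 + M*(-4 + M))**2 (F(M) = (M*(M - 4) + 8)**2 = (M*(-4 + M) + 8)**2 = (8 + M*(-4 + M))**2)
j + F(11 - 1*110) = -7980 + (8 + (11 - 1*110)**2 - 4*(11 - 1*110))**2 = -7980 + (8 + (11 - 110)**2 - 4*(11 - 110))**2 = -7980 + (8 + (-99)**2 - 4*(-99))**2 = -7980 + (8 + 9801 + 396)**2 = -7980 + 10205**2 = -7980 + 104142025 = 104134045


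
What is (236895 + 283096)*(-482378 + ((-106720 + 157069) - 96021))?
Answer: -274581247550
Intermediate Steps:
(236895 + 283096)*(-482378 + ((-106720 + 157069) - 96021)) = 519991*(-482378 + (50349 - 96021)) = 519991*(-482378 - 45672) = 519991*(-528050) = -274581247550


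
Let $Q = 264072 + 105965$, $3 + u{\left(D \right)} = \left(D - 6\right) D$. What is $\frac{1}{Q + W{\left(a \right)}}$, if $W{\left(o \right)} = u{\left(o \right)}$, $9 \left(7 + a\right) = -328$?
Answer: $\frac{81}{30146749} \approx 2.6869 \cdot 10^{-6}$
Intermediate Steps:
$a = - \frac{391}{9}$ ($a = -7 + \frac{1}{9} \left(-328\right) = -7 - \frac{328}{9} = - \frac{391}{9} \approx -43.444$)
$u{\left(D \right)} = -3 + D \left(-6 + D\right)$ ($u{\left(D \right)} = -3 + \left(D - 6\right) D = -3 + \left(-6 + D\right) D = -3 + D \left(-6 + D\right)$)
$W{\left(o \right)} = -3 + o^{2} - 6 o$
$Q = 370037$
$\frac{1}{Q + W{\left(a \right)}} = \frac{1}{370037 - \left(- \frac{773}{3} - \frac{152881}{81}\right)} = \frac{1}{370037 + \left(-3 + \frac{152881}{81} + \frac{782}{3}\right)} = \frac{1}{370037 + \frac{173752}{81}} = \frac{1}{\frac{30146749}{81}} = \frac{81}{30146749}$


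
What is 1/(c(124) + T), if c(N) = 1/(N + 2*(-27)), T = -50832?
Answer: -70/3558239 ≈ -1.9673e-5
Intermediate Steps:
c(N) = 1/(-54 + N) (c(N) = 1/(N - 54) = 1/(-54 + N))
1/(c(124) + T) = 1/(1/(-54 + 124) - 50832) = 1/(1/70 - 50832) = 1/(-3558239/70) = -70/3558239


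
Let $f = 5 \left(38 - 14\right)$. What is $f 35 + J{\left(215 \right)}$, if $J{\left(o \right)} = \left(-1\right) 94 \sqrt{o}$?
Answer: $4200 - 94 \sqrt{215} \approx 2821.7$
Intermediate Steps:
$f = 120$ ($f = 5 \cdot 24 = 120$)
$J{\left(o \right)} = - 94 \sqrt{o}$
$f 35 + J{\left(215 \right)} = 120 \cdot 35 - 94 \sqrt{215} = 4200 - 94 \sqrt{215}$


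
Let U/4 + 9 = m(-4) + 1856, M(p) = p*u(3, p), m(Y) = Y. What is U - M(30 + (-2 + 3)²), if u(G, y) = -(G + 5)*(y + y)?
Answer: 22748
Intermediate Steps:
u(G, y) = -2*y*(5 + G) (u(G, y) = -(5 + G)*2*y = -2*y*(5 + G))
M(p) = -16*p² (M(p) = p*(-2*p*(5 + 3)) = p*(-2*p*8) = p*(-16*p) = -16*p²)
U = 7372 (U = -36 + 4*(-4 + 1856) = -36 + 4*1852 = -36 + 7408 = 7372)
U - M(30 + (-2 + 3)²) = 7372 - (-16)*(30 + (-2 + 3)²)² = 7372 - (-16)*(30 + 1²)² = 7372 - (-16)*(30 + 1)² = 7372 - (-16)*31² = 7372 - (-16)*961 = 7372 - 1*(-15376) = 7372 + 15376 = 22748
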